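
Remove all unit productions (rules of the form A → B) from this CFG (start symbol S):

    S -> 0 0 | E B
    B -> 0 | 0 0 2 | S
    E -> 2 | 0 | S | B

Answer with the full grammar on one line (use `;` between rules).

Unit pairs: B ⇒* {S}; E ⇒* {B, S}.
For every A with A ⇒* B via unit rules, add B's non-unit alternatives to A; then delete every rule of the form X → Y.

S -> 0 0 | E B; B -> 0 | 0 0 2 | 0 0 | E B; E -> 0 | 0 0 2 | 2 | 0 0 | E B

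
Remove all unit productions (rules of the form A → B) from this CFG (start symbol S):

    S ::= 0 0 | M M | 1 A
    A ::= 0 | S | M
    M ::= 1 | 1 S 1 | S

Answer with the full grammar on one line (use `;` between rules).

Unit pairs: A ⇒* {M, S}; M ⇒* {S}.
For every A with A ⇒* B via unit rules, add B's non-unit alternatives to A; then delete every rule of the form X → Y.

S ::= 0 0 | M M | 1 A; A ::= 0 0 | M M | 1 A | 0 | 1 | 1 S 1; M ::= 0 0 | M M | 1 A | 1 | 1 S 1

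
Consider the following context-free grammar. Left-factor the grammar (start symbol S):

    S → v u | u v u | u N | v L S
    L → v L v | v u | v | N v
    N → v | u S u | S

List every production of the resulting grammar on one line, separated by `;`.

S → v S' | u S''; L → N v | v L'; N → v | u S u | S; S' → u | L S; S'' → v u | N; L' → L v | u | ε

S has alternatives sharing prefix 'v': factor to S → v S' with S' → u | L S.
S has alternatives sharing prefix 'u': factor to S → u S'' with S'' → v u | N.
L has alternatives sharing prefix 'v': factor to L → v L' with L' → L v | u | ε.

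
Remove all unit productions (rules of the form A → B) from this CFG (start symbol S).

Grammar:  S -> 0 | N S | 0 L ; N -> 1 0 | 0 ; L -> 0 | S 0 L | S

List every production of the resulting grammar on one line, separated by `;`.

S -> 0 | N S | 0 L; N -> 1 0 | 0; L -> 0 | S 0 L | N S | 0 L

Unit pairs: L ⇒* {S}.
For every A with A ⇒* B via unit rules, add B's non-unit alternatives to A; then delete every rule of the form X → Y.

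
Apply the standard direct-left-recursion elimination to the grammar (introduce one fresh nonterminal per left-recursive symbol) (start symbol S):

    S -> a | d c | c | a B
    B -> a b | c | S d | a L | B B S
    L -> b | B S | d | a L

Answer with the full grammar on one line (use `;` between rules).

Directly left-recursive nonterminal: B.
For B: α = {B S}, β = {a b, c, S d, a L}. Rewrite as B → β B' and B' → α B' | ε.

S -> a | d c | c | a B; B -> a b B' | c B' | S d B' | a L B'; L -> b | B S | d | a L; B' -> B S B' | ε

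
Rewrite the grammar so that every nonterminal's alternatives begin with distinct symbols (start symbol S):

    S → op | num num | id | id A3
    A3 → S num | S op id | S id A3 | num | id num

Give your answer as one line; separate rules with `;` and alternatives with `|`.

S has alternatives sharing prefix 'id': factor to S → id S' with S' → ε | A3.
A3 has alternatives sharing prefix 'S': factor to A3 → S A3' with A3' → num | op id | id A3.

S → op | num num | id S'; A3 → num | id num | S A3'; S' → ε | A3; A3' → num | op id | id A3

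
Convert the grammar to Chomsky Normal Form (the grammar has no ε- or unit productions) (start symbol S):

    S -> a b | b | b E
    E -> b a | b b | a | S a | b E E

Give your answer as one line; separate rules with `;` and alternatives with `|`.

S -> X1 X2 | b | X2 E; E -> X2 X1 | X2 X2 | a | S X1 | X2 Y1; X1 -> a; X2 -> b; Y1 -> E E

Introduce a nonterminal for each terminal appearing in a rule of length ≥ 2: X1 → a, X2 → b.
Binarize each right-hand side of length ≥ 3 by chaining fresh nonterminals (Y1, Y2, …): affected rules were E → X2 E E.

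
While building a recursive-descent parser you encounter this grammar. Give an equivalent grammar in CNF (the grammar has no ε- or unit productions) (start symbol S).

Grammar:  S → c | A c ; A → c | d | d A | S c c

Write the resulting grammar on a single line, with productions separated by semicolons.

Introduce a nonterminal for each terminal appearing in a rule of length ≥ 2: X1 → c, X2 → d.
Binarize each right-hand side of length ≥ 3 by chaining fresh nonterminals (Y1, Y2, …): affected rules were A → S X1 X1.

S → c | A X1; A → c | d | X2 A | S Y1; X1 → c; X2 → d; Y1 → X1 X1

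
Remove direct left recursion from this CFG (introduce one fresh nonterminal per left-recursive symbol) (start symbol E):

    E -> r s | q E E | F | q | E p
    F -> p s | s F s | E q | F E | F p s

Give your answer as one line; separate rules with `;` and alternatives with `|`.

Left recursion appears on E, F.
For E: α = {p}, β = {r s, q E E, F, q}. Rewrite as E → β E' and E' → α E' | ε.
For F: α = {E, p s}, β = {p s, s F s, E q}. Rewrite as F → β F' and F' → α F' | ε.

E -> r s E' | q E E E' | F E' | q E'; F -> p s F' | s F s F' | E q F'; E' -> p E' | eps; F' -> E F' | p s F' | eps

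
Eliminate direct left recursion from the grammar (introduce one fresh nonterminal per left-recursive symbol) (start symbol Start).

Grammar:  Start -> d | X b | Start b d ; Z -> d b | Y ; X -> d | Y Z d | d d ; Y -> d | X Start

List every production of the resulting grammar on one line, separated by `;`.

Start is directly left-recursive.
For Start: α = {b d}, β = {d, X b}. Rewrite as Start → β Start1 and Start1 → α Start1 | ε.

Start -> d Start1 | X b Start1; Z -> d b | Y; X -> d | Y Z d | d d; Y -> d | X Start; Start1 -> b d Start1 | ε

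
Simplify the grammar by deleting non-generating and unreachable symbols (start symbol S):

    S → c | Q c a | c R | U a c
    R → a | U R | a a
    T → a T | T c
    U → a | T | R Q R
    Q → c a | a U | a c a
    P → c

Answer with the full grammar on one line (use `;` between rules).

Generating nonterminals: {P, Q, R, S, U}.
Reachable from S after that: {Q, R, S, U}.
Removed useless symbols: {P, T} and every production mentioning them.

S → c | Q c a | c R | U a c; R → a | U R | a a; U → a | R Q R; Q → c a | a U | a c a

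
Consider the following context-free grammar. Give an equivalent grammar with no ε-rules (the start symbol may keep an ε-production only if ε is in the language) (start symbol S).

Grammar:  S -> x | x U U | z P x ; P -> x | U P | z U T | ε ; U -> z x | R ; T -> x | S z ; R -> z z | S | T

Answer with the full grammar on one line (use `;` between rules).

Nullable nonterminals: {P}.
ε ∉ L(G), so no ε-production is kept.
Expand every rule over subsets of its nullable positions: S → z P x gives z P x | z x. P → U P gives U P | U.

S -> x | x U U | z P x | z x; P -> x | U P | U | z U T; U -> z x | R; T -> x | S z; R -> z z | S | T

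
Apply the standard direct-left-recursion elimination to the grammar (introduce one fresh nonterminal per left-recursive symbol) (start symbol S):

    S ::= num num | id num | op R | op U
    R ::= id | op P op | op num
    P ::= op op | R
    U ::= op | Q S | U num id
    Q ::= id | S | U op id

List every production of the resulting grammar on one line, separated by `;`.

U is directly left-recursive.
For U: α = {num id}, β = {op, Q S}. Rewrite as U → β U' and U' → α U' | ε.

S ::= num num | id num | op R | op U; R ::= id | op P op | op num; P ::= op op | R; U ::= op U' | Q S U'; Q ::= id | S | U op id; U' ::= num id U' | eps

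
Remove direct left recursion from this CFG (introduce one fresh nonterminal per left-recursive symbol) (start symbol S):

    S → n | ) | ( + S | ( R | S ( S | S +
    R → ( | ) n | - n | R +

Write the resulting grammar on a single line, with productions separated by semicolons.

S → n S' | ) S' | ( + S S' | ( R S'; R → ( R' | ) n R' | - n R'; S' → ( S S' | + S' | ε; R' → + R' | ε

S, R are directly left-recursive.
For S: α = {( S, +}, β = {n, ), ( + S, ( R}. Rewrite as S → β S' and S' → α S' | ε.
For R: α = {+}, β = {(, ) n, - n}. Rewrite as R → β R' and R' → α R' | ε.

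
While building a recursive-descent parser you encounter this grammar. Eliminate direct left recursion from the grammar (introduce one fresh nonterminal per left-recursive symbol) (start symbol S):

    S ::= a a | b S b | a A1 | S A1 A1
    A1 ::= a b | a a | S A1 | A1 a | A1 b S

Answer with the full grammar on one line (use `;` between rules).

Left recursion appears on S, A1.
For S: α = {A1 A1}, β = {a a, b S b, a A1}. Rewrite as S → β S' and S' → α S' | ε.
For A1: α = {a, b S}, β = {a b, a a, S A1}. Rewrite as A1 → β A1' and A1' → α A1' | ε.

S ::= a a S' | b S b S' | a A1 S'; A1 ::= a b A1' | a a A1' | S A1 A1'; S' ::= A1 A1 S' | ε; A1' ::= a A1' | b S A1' | ε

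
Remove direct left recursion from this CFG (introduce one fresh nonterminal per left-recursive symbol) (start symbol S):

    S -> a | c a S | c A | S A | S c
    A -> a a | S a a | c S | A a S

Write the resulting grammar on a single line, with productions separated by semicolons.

S -> a S' | c a S S' | c A S'; A -> a a A' | S a a A' | c S A'; S' -> A S' | c S' | ε; A' -> a S A' | ε

Directly left-recursive nonterminals: S, A.
For S: α = {A, c}, β = {a, c a S, c A}. Rewrite as S → β S' and S' → α S' | ε.
For A: α = {a S}, β = {a a, S a a, c S}. Rewrite as A → β A' and A' → α A' | ε.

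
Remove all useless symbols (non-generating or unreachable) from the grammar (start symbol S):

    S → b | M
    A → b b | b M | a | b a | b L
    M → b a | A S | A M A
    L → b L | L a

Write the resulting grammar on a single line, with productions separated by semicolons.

Generating nonterminals: {A, M, S}.
Reachable from S after that: {A, M, S}.
Removed useless symbols: {L} and every production mentioning them.

S → b | M; A → b b | b M | a | b a; M → b a | A S | A M A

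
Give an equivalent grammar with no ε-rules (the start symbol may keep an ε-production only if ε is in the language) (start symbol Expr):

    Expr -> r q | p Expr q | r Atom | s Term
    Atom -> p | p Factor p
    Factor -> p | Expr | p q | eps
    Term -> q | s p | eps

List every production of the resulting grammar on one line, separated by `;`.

Nullable nonterminals: {Factor, Term}.
ε ∉ L(G), so no ε-production is kept.
For each production, add variants omitting each subset of nullable occurrences: Expr → s Term gives s Term | s. Atom → p Factor p gives p Factor p | p p.

Expr -> r q | p Expr q | r Atom | s Term | s; Atom -> p | p Factor p | p p; Factor -> p | Expr | p q; Term -> q | s p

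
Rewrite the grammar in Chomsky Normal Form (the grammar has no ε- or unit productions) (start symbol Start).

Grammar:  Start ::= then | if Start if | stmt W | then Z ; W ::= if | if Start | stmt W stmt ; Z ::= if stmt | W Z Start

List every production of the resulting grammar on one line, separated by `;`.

Introduce a nonterminal for each terminal appearing in a rule of length ≥ 2: X1 → if, X2 → stmt, X3 → then.
Binarize each right-hand side of length ≥ 3 by chaining fresh nonterminals (Y1, Y2, …): affected rules were Start → X1 Start X1; W → X2 W X2; Z → W Z Start.

Start ::= then | X1 Y1 | X2 W | X3 Z; W ::= if | X1 Start | X2 Y2; Z ::= X1 X2 | W Y3; X1 ::= if; X2 ::= stmt; X3 ::= then; Y1 ::= Start X1; Y2 ::= W X2; Y3 ::= Z Start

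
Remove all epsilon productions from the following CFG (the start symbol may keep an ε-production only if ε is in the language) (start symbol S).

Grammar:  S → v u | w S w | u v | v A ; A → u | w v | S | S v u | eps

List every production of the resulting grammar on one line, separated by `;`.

S → v u | w S w | u v | v A | v; A → u | w v | S | S v u

The nullable symbols are {A}.
ε ∉ L(G), so no ε-production is kept.
Expand every rule over subsets of its nullable positions: S → v A gives v A | v.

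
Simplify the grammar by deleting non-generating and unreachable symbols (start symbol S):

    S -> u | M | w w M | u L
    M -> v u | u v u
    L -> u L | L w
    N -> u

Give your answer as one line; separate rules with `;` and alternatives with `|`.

S -> u | M | w w M; M -> v u | u v u

Generating nonterminals: {M, N, S}.
Reachable from S after that: {M, S}.
Removed useless symbols: {L, N} and every production mentioning them.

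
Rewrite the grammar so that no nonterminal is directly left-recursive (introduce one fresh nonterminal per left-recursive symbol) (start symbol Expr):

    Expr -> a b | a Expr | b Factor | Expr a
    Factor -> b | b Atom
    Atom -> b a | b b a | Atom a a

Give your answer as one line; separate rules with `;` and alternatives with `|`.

Expr, Atom are directly left-recursive.
For Expr: α = {a}, β = {a b, a Expr, b Factor}. Rewrite as Expr → β Expr1 and Expr1 → α Expr1 | ε.
For Atom: α = {a a}, β = {b a, b b a}. Rewrite as Atom → β Atom1 and Atom1 → α Atom1 | ε.

Expr -> a b Expr1 | a Expr Expr1 | b Factor Expr1; Factor -> b | b Atom; Atom -> b a Atom1 | b b a Atom1; Expr1 -> a Expr1 | epsilon; Atom1 -> a a Atom1 | epsilon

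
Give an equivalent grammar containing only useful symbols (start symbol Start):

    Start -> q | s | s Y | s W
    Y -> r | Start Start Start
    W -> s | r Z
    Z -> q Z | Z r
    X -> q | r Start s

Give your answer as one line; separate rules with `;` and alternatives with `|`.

Start -> q | s | s Y | s W; Y -> r | Start Start Start; W -> s

Generating nonterminals: {Start, W, X, Y}.
Reachable from Start after that: {Start, W, Y}.
Removed useless symbols: {X, Z} and every production mentioning them.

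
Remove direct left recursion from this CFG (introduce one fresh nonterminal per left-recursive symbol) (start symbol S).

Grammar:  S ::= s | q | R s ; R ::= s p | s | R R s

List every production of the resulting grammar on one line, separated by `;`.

S ::= s | q | R s; R ::= s p R' | s R'; R' ::= R s R' | eps

Directly left-recursive nonterminal: R.
For R: α = {R s}, β = {s p, s}. Rewrite as R → β R' and R' → α R' | ε.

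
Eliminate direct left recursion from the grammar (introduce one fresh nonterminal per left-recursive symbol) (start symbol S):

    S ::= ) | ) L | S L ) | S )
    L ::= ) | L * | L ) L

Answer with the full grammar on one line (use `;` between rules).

S, L are directly left-recursive.
For S: α = {L ), )}, β = {), ) L}. Rewrite as S → β S' and S' → α S' | ε.
For L: α = {*, ) L}, β = {)}. Rewrite as L → β L' and L' → α L' | ε.

S ::= ) S' | ) L S'; L ::= ) L'; S' ::= L ) S' | ) S' | ε; L' ::= * L' | ) L L' | ε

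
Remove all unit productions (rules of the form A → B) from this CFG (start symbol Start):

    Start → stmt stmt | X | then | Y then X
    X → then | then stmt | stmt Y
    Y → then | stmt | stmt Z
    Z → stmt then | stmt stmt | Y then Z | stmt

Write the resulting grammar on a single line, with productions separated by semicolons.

Unit pairs: Start ⇒* {X}.
Replace each nonterminal's rules with the union of the non-unit rules of every nonterminal it unit-derives.

Start → stmt stmt | then | Y then X | then stmt | stmt Y; X → then | then stmt | stmt Y; Y → then | stmt | stmt Z; Z → stmt then | stmt stmt | Y then Z | stmt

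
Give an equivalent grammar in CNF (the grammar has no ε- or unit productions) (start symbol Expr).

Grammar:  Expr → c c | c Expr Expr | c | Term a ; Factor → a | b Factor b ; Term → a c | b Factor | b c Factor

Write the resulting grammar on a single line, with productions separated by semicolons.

Expr → X1 X1 | X1 Y1 | c | Term X2; Factor → a | X3 Y2; Term → X2 X1 | X3 Factor | X3 Y3; X1 → c; X2 → a; X3 → b; Y1 → Expr Expr; Y2 → Factor X3; Y3 → X1 Factor

Introduce a nonterminal for each terminal appearing in a rule of length ≥ 2: X1 → c, X2 → a, X3 → b.
Binarize each right-hand side of length ≥ 3 by chaining fresh nonterminals (Y1, Y2, …): affected rules were Expr → X1 Expr Expr; Factor → X3 Factor X3; Term → X3 X1 Factor.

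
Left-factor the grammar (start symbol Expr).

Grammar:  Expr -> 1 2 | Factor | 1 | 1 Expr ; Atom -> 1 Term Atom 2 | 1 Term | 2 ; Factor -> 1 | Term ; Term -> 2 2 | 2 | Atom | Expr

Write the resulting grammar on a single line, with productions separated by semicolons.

Expr -> Factor | 1 Expr1; Atom -> 2 | 1 Term Atom1; Factor -> 1 | Term; Term -> Atom | Expr | 2 Term1; Expr1 -> 2 | ε | Expr; Atom1 -> Atom 2 | ε; Term1 -> 2 | ε

Expr has alternatives sharing prefix '1': factor to Expr → 1 Expr1 with Expr1 → 2 | ε | Expr.
Atom has alternatives sharing prefix '1 Term': factor to Atom → 1 Term Atom1 with Atom1 → Atom 2 | ε.
Term has alternatives sharing prefix '2': factor to Term → 2 Term1 with Term1 → 2 | ε.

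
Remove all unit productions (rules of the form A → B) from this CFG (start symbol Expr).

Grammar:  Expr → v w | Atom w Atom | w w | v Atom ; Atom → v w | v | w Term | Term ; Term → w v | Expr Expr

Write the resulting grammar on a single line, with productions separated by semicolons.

Expr → v w | Atom w Atom | w w | v Atom; Atom → w v | Expr Expr | v w | v | w Term; Term → w v | Expr Expr

Unit pairs: Atom ⇒* {Term}.
For each unit pair (A, B), copy every non-unit production of B to A, then drop all unit productions.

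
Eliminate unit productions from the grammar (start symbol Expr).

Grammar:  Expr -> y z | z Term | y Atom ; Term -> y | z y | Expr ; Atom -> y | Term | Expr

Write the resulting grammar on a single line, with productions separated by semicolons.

Unit pairs: Atom ⇒* {Expr, Term}; Term ⇒* {Expr}.
Replace each nonterminal's rules with the union of the non-unit rules of every nonterminal it unit-derives.

Expr -> y z | z Term | y Atom; Term -> y | z y | y z | z Term | y Atom; Atom -> y | z y | y z | z Term | y Atom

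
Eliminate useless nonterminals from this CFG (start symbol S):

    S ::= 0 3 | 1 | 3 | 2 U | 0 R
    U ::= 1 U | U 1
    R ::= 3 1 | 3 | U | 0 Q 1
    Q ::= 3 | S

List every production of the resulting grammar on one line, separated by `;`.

S ::= 0 3 | 1 | 3 | 0 R; R ::= 3 1 | 3 | 0 Q 1; Q ::= 3 | S

Generating nonterminals: {Q, R, S}.
Reachable from S after that: {Q, R, S}.
Removed useless symbols: {U} and every production mentioning them.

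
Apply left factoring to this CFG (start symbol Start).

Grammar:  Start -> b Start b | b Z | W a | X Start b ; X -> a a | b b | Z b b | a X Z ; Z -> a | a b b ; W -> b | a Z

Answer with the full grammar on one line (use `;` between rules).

Start has alternatives sharing prefix 'b': factor to Start → b Start1 with Start1 → Start b | Z.
X has alternatives sharing prefix 'a': factor to X → a X1 with X1 → a | X Z.
Z has alternatives sharing prefix 'a': factor to Z → a Z1 with Z1 → ε | b b.

Start -> W a | X Start b | b Start1; X -> b b | Z b b | a X1; Z -> a Z1; W -> b | a Z; Start1 -> Start b | Z; X1 -> a | X Z; Z1 -> ε | b b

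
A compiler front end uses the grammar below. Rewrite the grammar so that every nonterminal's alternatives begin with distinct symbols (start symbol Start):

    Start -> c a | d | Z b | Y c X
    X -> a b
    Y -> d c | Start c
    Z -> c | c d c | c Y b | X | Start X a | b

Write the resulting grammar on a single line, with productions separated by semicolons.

Z has alternatives sharing prefix 'c': factor to Z → c Z1 with Z1 → ε | d c | Y b.

Start -> c a | d | Z b | Y c X; X -> a b; Y -> d c | Start c; Z -> X | Start X a | b | c Z1; Z1 -> eps | d c | Y b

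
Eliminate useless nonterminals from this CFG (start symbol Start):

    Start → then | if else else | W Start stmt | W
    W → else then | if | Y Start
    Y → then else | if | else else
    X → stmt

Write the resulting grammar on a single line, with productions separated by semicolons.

Start → then | if else else | W Start stmt | W; W → else then | if | Y Start; Y → then else | if | else else

Generating nonterminals: {Start, W, X, Y}.
Reachable from Start after that: {Start, W, Y}.
Removed useless symbols: {X} and every production mentioning them.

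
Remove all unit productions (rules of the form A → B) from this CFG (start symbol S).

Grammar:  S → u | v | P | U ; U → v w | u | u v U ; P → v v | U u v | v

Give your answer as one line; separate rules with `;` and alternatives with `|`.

S → v w | u | u v U | v | v v | U u v; U → v w | u | u v U; P → v v | U u v | v

Unit pairs: S ⇒* {P, U}.
For every A with A ⇒* B via unit rules, add B's non-unit alternatives to A; then delete every rule of the form X → Y.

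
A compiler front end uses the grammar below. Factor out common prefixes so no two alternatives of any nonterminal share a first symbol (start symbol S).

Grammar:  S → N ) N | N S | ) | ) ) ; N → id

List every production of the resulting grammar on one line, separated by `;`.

S has alternatives sharing prefix 'N': factor to S → N S' with S' → ) N | S.
S has alternatives sharing prefix ')': factor to S → ) S'' with S'' → ε | ).

S → N S' | ) S''; N → id; S' → ) N | S; S'' → ε | )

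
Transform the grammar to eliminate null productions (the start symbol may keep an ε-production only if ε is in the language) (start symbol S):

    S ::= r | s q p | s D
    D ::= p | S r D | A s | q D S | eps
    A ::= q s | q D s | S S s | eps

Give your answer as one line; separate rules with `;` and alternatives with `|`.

S ::= r | s q p | s D | s; D ::= p | S r D | S r | A s | s | q D S | q S; A ::= q s | q D s | S S s

Nullable nonterminals: {A, D}.
ε ∉ L(G), so no ε-production is kept.
Add the nullable-subset variants: S → s D gives s D | s. D → S r D gives S r D | S r. D → A s gives A s | s. D → q D S gives q D S | q S.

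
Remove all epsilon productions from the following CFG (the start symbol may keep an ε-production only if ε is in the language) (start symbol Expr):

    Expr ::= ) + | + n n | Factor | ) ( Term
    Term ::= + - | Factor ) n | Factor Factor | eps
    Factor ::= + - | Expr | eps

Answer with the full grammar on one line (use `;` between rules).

The nullable symbols are {Expr, Factor, Term}.
ε ∈ L(G) since Expr is nullable, so keep Expr → ε.
Add the nullable-subset variants: Expr → ) ( Term gives ) ( Term | ) (. Term → Factor ) n gives Factor ) n | ) n. Term → Factor Factor gives Factor Factor | Factor.

Expr ::= ) + | + n n | Factor | ) ( Term | ) ( | ε; Term ::= + - | Factor ) n | ) n | Factor Factor | Factor; Factor ::= + - | Expr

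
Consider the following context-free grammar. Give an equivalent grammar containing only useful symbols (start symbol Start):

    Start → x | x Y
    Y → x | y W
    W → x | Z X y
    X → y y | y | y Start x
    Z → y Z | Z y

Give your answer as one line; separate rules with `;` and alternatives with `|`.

Generating nonterminals: {Start, W, X, Y}.
Reachable from Start after that: {Start, W, Y}.
Removed useless symbols: {X, Z} and every production mentioning them.

Start → x | x Y; Y → x | y W; W → x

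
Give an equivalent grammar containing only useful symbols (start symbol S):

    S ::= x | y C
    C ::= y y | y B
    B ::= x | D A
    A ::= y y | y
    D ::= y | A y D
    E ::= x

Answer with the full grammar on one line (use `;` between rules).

Generating nonterminals: {A, B, C, D, E, S}.
Reachable from S after that: {A, B, C, D, S}.
Removed useless symbols: {E} and every production mentioning them.

S ::= x | y C; C ::= y y | y B; B ::= x | D A; A ::= y y | y; D ::= y | A y D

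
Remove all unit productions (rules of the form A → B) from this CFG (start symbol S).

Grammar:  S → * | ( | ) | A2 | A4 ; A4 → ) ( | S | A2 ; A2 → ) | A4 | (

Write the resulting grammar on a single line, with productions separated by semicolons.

Unit pairs: A2 ⇒* {A4, S}; A4 ⇒* {A2, S}; S ⇒* {A2, A4}.
For each unit pair (A, B), copy every non-unit production of B to A, then drop all unit productions.

S → ) ( | ) | ( | *; A4 → ) ( | ) | ( | *; A2 → ) ( | ) | ( | *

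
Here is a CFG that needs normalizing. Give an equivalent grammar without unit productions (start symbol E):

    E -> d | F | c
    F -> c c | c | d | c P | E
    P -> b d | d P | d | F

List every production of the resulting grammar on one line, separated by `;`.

Unit pairs: E ⇒* {F}; F ⇒* {E}; P ⇒* {E, F}.
Replace each nonterminal's rules with the union of the non-unit rules of every nonterminal it unit-derives.

E -> d | c | c c | c P; F -> d | c | c c | c P; P -> d | c | c c | c P | b d | d P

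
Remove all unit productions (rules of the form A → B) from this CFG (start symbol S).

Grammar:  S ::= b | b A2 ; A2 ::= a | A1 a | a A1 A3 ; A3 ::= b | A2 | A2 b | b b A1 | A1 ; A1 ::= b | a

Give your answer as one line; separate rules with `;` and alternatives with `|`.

Unit pairs: A3 ⇒* {A1, A2}.
For every A with A ⇒* B via unit rules, add B's non-unit alternatives to A; then delete every rule of the form X → Y.

S ::= b | b A2; A2 ::= a | A1 a | a A1 A3; A3 ::= a | A1 a | a A1 A3 | b | A2 b | b b A1; A1 ::= b | a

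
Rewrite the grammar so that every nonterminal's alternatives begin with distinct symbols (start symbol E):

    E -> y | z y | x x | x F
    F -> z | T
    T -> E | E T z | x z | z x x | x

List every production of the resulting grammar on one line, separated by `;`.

E -> y | z y | x E'; F -> z | T; T -> z x x | E T' | x T''; E' -> x | F; T' -> ε | T z; T'' -> z | ε

E has alternatives sharing prefix 'x': factor to E → x E' with E' → x | F.
T has alternatives sharing prefix 'E': factor to T → E T' with T' → ε | T z.
T has alternatives sharing prefix 'x': factor to T → x T'' with T'' → z | ε.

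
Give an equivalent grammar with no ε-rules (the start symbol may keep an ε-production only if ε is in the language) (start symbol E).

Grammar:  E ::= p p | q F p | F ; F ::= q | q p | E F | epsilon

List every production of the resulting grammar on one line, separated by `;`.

E ::= p p | q F p | q p | F | epsilon; F ::= q | q p | E F | E

Nullable set = {E, F}.
ε ∈ L(G) since E is nullable, so keep E → ε.
For each production, add variants omitting each subset of nullable occurrences: E → q F p gives q F p | q p. F → E F gives E F | E.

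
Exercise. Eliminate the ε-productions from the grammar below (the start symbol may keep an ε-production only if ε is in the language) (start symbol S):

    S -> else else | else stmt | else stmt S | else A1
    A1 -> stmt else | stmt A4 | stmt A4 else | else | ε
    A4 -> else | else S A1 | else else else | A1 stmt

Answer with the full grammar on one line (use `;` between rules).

Nullable nonterminals: {A1}.
ε ∉ L(G), so no ε-production is kept.
Add the nullable-subset variants: S → else A1 gives else A1 | else. A4 → else S A1 gives else S A1 | else S. A4 → A1 stmt gives A1 stmt | stmt.

S -> else else | else stmt | else stmt S | else A1 | else; A1 -> stmt else | stmt A4 | stmt A4 else | else; A4 -> else | else S A1 | else S | else else else | A1 stmt | stmt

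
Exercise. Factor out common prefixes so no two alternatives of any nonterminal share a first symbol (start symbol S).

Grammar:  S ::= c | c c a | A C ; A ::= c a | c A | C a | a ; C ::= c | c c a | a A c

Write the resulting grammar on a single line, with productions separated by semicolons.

S has alternatives sharing prefix 'c': factor to S → c S' with S' → ε | c a.
A has alternatives sharing prefix 'c': factor to A → c A' with A' → a | A.
C has alternatives sharing prefix 'c': factor to C → c C' with C' → ε | c a.

S ::= A C | c S'; A ::= C a | a | c A'; C ::= a A c | c C'; S' ::= ε | c a; A' ::= a | A; C' ::= ε | c a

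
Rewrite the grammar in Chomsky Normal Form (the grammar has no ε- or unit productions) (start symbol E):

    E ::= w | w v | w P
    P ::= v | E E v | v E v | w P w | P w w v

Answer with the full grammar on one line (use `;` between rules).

Introduce a nonterminal for each terminal appearing in a rule of length ≥ 2: X1 → w, X2 → v.
Binarize each right-hand side of length ≥ 3 by chaining fresh nonterminals (Y1, Y2, …): affected rules were P → E E X2; P → X2 E X2; P → X1 P X1; P → P X1 X1 X2.

E ::= w | X1 X2 | X1 P; P ::= v | E Y1 | X2 Y2 | X1 Y3 | P Y4; X1 ::= w; X2 ::= v; Y1 ::= E X2; Y2 ::= E X2; Y3 ::= P X1; Y4 ::= X1 Y5; Y5 ::= X1 X2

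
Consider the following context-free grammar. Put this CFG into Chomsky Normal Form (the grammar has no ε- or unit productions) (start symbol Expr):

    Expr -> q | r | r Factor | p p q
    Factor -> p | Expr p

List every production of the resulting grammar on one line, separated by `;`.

Expr -> q | r | X1 Factor | X2 Y1; Factor -> p | Expr X2; X1 -> r; X2 -> p; X3 -> q; Y1 -> X2 X3

Introduce a nonterminal for each terminal appearing in a rule of length ≥ 2: X1 → r, X2 → p, X3 → q.
Binarize each right-hand side of length ≥ 3 by chaining fresh nonterminals (Y1, Y2, …): affected rules were Expr → X2 X2 X3.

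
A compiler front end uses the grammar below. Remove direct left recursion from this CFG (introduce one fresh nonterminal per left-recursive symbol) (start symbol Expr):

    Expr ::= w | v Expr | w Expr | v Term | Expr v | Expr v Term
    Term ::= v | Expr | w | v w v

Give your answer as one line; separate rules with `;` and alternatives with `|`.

Expr ::= w Expr1 | v Expr Expr1 | w Expr Expr1 | v Term Expr1; Term ::= v | Expr | w | v w v; Expr1 ::= v Expr1 | v Term Expr1 | ε

Expr is directly left-recursive.
For Expr: α = {v, v Term}, β = {w, v Expr, w Expr, v Term}. Rewrite as Expr → β Expr1 and Expr1 → α Expr1 | ε.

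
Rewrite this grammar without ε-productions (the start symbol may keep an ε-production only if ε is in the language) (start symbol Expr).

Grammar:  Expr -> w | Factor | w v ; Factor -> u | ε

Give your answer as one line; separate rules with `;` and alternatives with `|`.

Expr -> w | Factor | w v | ε; Factor -> u

Nullable nonterminals: {Expr, Factor}.
ε ∈ L(G) since Expr is nullable, so keep Expr → ε.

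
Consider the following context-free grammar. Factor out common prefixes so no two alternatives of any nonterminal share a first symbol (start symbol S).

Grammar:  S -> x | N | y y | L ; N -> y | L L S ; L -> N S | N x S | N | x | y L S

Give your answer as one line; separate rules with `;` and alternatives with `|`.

S -> x | N | y y | L; N -> y | L L S; L -> x | y L S | N L'; L' -> S | x S | eps

L has alternatives sharing prefix 'N': factor to L → N L' with L' → S | x S | ε.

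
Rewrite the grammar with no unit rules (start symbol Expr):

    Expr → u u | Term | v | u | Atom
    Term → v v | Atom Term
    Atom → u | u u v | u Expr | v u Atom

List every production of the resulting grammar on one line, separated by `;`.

Expr → v v | Atom Term | u | u u v | u Expr | v u Atom | u u | v; Term → v v | Atom Term; Atom → u | u u v | u Expr | v u Atom

Unit pairs: Expr ⇒* {Atom, Term}.
For each unit pair (A, B), copy every non-unit production of B to A, then drop all unit productions.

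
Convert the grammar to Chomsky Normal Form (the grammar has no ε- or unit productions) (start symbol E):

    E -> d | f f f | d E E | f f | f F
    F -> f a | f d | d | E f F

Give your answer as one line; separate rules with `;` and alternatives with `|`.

E -> d | X1 Y1 | X2 Y2 | X1 X1 | X1 F; F -> X1 X3 | X1 X2 | d | E Y3; X1 -> f; X2 -> d; X3 -> a; Y1 -> X1 X1; Y2 -> E E; Y3 -> X1 F

Introduce a nonterminal for each terminal appearing in a rule of length ≥ 2: X1 → f, X2 → d, X3 → a.
Binarize each right-hand side of length ≥ 3 by chaining fresh nonterminals (Y1, Y2, …): affected rules were E → X1 X1 X1; E → X2 E E; F → E X1 F.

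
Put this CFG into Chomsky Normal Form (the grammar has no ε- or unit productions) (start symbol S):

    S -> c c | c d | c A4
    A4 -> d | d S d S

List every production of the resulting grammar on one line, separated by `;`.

Introduce a nonterminal for each terminal appearing in a rule of length ≥ 2: X1 → c, X2 → d.
Binarize each right-hand side of length ≥ 3 by chaining fresh nonterminals (Y1, Y2, …): affected rules were A4 → X2 S X2 S.

S -> X1 X1 | X1 X2 | X1 A4; A4 -> d | X2 Y1; X1 -> c; X2 -> d; Y1 -> S Y2; Y2 -> X2 S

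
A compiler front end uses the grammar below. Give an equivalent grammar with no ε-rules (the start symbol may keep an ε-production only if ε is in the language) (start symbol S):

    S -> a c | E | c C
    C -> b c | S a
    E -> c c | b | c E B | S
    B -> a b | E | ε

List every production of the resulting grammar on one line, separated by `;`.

S -> a c | E | c C; C -> b c | S a; E -> c c | b | c E B | c E | S; B -> a b | E

The nullable symbols are {B}.
ε ∉ L(G), so no ε-production is kept.
Expand every rule over subsets of its nullable positions: E → c E B gives c E B | c E.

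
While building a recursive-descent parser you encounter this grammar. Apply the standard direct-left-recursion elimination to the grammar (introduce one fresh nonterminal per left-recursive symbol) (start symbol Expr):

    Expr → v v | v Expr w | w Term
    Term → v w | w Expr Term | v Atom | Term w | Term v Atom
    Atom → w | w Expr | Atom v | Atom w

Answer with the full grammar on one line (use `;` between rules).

Expr → v v | v Expr w | w Term; Term → v w Term1 | w Expr Term Term1 | v Atom Term1; Atom → w Atom1 | w Expr Atom1; Term1 → w Term1 | v Atom Term1 | ε; Atom1 → v Atom1 | w Atom1 | ε

Left recursion appears on Term, Atom.
For Term: α = {w, v Atom}, β = {v w, w Expr Term, v Atom}. Rewrite as Term → β Term1 and Term1 → α Term1 | ε.
For Atom: α = {v, w}, β = {w, w Expr}. Rewrite as Atom → β Atom1 and Atom1 → α Atom1 | ε.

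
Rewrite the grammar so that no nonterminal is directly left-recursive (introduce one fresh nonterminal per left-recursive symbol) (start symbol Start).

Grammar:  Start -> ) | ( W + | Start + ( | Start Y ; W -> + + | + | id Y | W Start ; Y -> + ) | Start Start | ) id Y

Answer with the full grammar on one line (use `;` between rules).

Start, W are directly left-recursive.
For Start: α = {+ (, Y}, β = {), ( W +}. Rewrite as Start → β Start1 and Start1 → α Start1 | ε.
For W: α = {Start}, β = {+ +, +, id Y}. Rewrite as W → β W1 and W1 → α W1 | ε.

Start -> ) Start1 | ( W + Start1; W -> + + W1 | + W1 | id Y W1; Y -> + ) | Start Start | ) id Y; Start1 -> + ( Start1 | Y Start1 | ε; W1 -> Start W1 | ε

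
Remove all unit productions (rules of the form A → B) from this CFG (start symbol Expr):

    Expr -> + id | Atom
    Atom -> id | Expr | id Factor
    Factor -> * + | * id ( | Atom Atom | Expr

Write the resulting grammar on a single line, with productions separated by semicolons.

Expr -> id | id Factor | + id; Atom -> id | id Factor | + id; Factor -> id | id Factor | * + | * id ( | Atom Atom | + id

Unit pairs: Atom ⇒* {Expr}; Expr ⇒* {Atom}; Factor ⇒* {Atom, Expr}.
For every A with A ⇒* B via unit rules, add B's non-unit alternatives to A; then delete every rule of the form X → Y.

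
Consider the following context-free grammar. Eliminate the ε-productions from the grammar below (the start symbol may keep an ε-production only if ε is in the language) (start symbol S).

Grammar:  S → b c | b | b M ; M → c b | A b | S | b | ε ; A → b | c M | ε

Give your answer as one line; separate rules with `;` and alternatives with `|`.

S → b c | b | b M; M → c b | A b | b | S; A → b | c M | c

The nullable symbols are {A, M}.
ε ∉ L(G), so no ε-production is kept.
For each production, add variants omitting each subset of nullable occurrences: M → A b gives A b | b. A → c M gives c M | c.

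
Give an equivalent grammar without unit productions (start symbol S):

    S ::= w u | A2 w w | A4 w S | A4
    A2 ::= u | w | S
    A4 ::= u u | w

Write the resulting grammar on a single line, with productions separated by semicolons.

S ::= u u | w | w u | A2 w w | A4 w S; A2 ::= u u | w | u | w u | A2 w w | A4 w S; A4 ::= u u | w

Unit pairs: A2 ⇒* {A4, S}; S ⇒* {A4}.
For every A with A ⇒* B via unit rules, add B's non-unit alternatives to A; then delete every rule of the form X → Y.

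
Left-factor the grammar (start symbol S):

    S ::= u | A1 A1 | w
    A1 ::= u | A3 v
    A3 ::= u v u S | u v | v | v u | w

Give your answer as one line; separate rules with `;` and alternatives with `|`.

S ::= u | A1 A1 | w; A1 ::= u | A3 v; A3 ::= w | u v A3' | v A3''; A3' ::= u S | ε; A3'' ::= ε | u

A3 has alternatives sharing prefix 'u v': factor to A3 → u v A3' with A3' → u S | ε.
A3 has alternatives sharing prefix 'v': factor to A3 → v A3'' with A3'' → ε | u.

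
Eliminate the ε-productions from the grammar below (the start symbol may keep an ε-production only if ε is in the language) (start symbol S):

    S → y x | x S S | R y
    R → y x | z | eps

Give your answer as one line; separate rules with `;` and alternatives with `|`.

Nullable set = {R}.
ε ∉ L(G), so no ε-production is kept.
Add the nullable-subset variants: S → R y gives R y | y.

S → y x | x S S | R y | y; R → y x | z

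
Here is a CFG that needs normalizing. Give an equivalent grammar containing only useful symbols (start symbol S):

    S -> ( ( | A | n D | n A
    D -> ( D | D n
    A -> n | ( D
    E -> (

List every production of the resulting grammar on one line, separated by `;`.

Generating nonterminals: {A, E, S}.
Reachable from S after that: {A, S}.
Removed useless symbols: {D, E} and every production mentioning them.

S -> ( ( | A | n A; A -> n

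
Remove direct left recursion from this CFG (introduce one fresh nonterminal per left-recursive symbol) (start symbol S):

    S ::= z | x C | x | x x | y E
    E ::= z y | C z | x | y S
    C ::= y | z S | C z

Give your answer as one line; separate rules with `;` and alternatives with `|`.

S ::= z | x C | x | x x | y E; E ::= z y | C z | x | y S; C ::= y C' | z S C'; C' ::= z C' | ε

C is directly left-recursive.
For C: α = {z}, β = {y, z S}. Rewrite as C → β C' and C' → α C' | ε.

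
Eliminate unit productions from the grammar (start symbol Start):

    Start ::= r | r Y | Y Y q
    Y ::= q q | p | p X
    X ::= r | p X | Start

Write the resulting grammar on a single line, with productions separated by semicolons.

Unit pairs: X ⇒* {Start}.
Replace each nonterminal's rules with the union of the non-unit rules of every nonterminal it unit-derives.

Start ::= r | r Y | Y Y q; Y ::= q q | p | p X; X ::= r | r Y | Y Y q | p X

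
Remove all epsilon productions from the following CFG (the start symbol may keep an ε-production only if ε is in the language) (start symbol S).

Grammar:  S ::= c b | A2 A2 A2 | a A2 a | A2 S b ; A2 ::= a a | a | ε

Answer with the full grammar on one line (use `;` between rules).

S ::= c b | A2 A2 A2 | A2 A2 | A2 | a A2 a | a a | A2 S b | A2 b | S b | b | ε; A2 ::= a a | a

The nullable symbols are {A2, S}.
ε ∈ L(G) since S is nullable, so keep S → ε.
For each production, add variants omitting each subset of nullable occurrences: S → A2 A2 A2 gives A2 A2 A2 | A2 A2 | A2. S → a A2 a gives a A2 a | a a. S → A2 S b gives A2 S b | A2 b | S b | b.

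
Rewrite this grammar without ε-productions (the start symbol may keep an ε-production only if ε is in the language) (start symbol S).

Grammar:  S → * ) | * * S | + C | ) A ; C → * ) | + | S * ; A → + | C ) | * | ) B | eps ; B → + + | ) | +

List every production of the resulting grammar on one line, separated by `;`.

S → * ) | * * S | + C | ) A | ); C → * ) | + | S *; A → + | C ) | * | ) B; B → + + | ) | +

Nullable nonterminals: {A}.
ε ∉ L(G), so no ε-production is kept.
For each production, add variants omitting each subset of nullable occurrences: S → ) A gives ) A | ).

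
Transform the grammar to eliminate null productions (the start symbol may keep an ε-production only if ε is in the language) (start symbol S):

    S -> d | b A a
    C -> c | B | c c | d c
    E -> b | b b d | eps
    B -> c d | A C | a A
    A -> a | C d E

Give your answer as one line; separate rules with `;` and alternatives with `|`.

Nullable nonterminals: {E}.
ε ∉ L(G), so no ε-production is kept.
Add the nullable-subset variants: A → C d E gives C d E | C d.

S -> d | b A a; C -> c | B | c c | d c; E -> b | b b d; B -> c d | A C | a A; A -> a | C d E | C d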